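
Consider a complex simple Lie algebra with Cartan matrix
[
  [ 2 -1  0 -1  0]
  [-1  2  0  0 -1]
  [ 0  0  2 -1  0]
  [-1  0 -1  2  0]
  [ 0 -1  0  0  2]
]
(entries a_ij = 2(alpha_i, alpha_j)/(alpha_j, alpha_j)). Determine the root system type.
The matrix has rank 5 with 2's on the diagonal. Reading the off-diagonal entries as Dynkin edges (a single edge where a_ij = a_ji = -1; a double or triple edge where a_ij * a_ji = 2 or 3), the diagram is a chain of 5 nodes with single edges (A_5). One simple-root ordering that puts it in standard form is (alpha_3, alpha_4, alpha_1, alpha_2, alpha_5). So the algebra is type A_5, i.e. sl(6).

A_5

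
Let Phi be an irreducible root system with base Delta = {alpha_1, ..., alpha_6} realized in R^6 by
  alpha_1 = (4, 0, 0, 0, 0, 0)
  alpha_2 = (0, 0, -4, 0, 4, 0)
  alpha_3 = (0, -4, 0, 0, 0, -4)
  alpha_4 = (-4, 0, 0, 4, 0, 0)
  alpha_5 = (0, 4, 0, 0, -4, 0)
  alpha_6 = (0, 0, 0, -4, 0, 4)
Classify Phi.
B6

Compute the Cartan integers a_ij = 2(alpha_i, alpha_j)/(alpha_j, alpha_j); the resulting 6x6 Cartan matrix is
[[2, 0, 0, -1, 0, 0], [0, 2, 0, 0, -1, 0], [0, 0, 2, 0, -1, -1], [-2, 0, 0, 2, 0, -1], [0, -1, -1, 0, 2, 0], [0, 0, -1, -1, 0, 2]].
The roots have two lengths (squared-length ratio 2:1); the short ones are alpha_{1}. The associated Dynkin diagram is a chain of 6 nodes with a double edge at one end; the terminal node there is the unique short simple root (B_6), so the type is B_6 (the algebra so(13)).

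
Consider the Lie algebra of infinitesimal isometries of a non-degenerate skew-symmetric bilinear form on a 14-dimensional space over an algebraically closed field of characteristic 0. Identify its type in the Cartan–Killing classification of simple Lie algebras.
This is sp(14), which has dimension 14(14+1)/2 = 105 and rank 14/2 = 7. In the classification of classical Lie algebras, the symplectic algebra sp(2n) has type C_n; here n = 7, so the Dynkin diagram is a chain of 7 nodes with a double edge at one end; the terminal node there is the unique long simple root (C_7). Hence the type is C_7.

C_7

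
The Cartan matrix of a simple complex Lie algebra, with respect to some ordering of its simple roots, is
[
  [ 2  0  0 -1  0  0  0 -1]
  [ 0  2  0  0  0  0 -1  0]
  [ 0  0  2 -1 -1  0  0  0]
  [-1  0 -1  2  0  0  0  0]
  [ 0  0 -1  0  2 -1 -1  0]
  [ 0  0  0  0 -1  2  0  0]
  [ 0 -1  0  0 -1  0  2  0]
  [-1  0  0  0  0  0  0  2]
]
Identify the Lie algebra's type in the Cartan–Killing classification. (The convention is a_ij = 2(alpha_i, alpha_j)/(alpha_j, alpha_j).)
The matrix has rank 8 with 2's on the diagonal. Reading the off-diagonal entries as Dynkin edges (a single edge where a_ij = a_ji = -1; a double or triple edge where a_ij * a_ji = 2 or 3), the diagram is a chain of 7 nodes with one extra node attached to the third node from one end (E_8). One simple-root ordering that puts it in standard form is (alpha_2, alpha_6, alpha_7, alpha_5, alpha_3, alpha_4, alpha_1, alpha_8). So the algebra is type E_8.

E8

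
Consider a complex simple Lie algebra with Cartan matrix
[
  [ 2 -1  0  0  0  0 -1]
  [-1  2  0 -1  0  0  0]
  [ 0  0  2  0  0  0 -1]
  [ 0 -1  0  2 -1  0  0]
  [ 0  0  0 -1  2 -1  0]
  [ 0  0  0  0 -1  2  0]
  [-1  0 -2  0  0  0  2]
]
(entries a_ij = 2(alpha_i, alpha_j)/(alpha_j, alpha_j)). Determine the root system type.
type B_7

The matrix has rank 7 with 2's on the diagonal. Reading the off-diagonal entries as Dynkin edges (a single edge where a_ij = a_ji = -1; a double or triple edge where a_ij * a_ji = 2 or 3), the diagram is a chain of 7 nodes with a double edge at one end; the terminal node there is the unique short simple root (B_7). One simple-root ordering that puts it in standard form is (alpha_6, alpha_5, alpha_4, alpha_2, alpha_1, alpha_7, alpha_3). So the algebra is type B_7, i.e. so(15).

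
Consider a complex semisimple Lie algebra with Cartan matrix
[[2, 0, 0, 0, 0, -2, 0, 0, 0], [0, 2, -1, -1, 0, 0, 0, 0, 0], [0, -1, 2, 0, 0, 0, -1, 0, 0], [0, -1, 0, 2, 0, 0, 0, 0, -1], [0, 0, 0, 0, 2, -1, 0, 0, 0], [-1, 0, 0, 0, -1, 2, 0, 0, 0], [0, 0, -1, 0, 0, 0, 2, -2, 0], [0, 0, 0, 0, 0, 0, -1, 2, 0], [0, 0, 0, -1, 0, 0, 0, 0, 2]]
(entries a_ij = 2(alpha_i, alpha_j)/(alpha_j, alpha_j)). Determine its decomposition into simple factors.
The diagram associated to this matrix has two connected components: the simple roots {alpha_2, alpha_3, alpha_4, alpha_7, alpha_8, alpha_9} form a chain of 6 nodes with a double edge at one end; the terminal node there is the unique short simple root (B_6), and {alpha_1, alpha_5, alpha_6} form a chain of 3 nodes with a double edge at one end; the terminal node there is the unique long simple root (C_3). A semisimple Lie algebra decomposes uniquely as the direct sum of simple ideals, one per connected component of its Dynkin diagram, so g ≅ B_6 ⊕ C_3 (dimension 78 + 21 = 99).

B_6 + C_3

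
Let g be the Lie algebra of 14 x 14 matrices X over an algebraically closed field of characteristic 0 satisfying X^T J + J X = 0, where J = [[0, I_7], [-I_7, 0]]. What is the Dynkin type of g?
This is sp(14), which has dimension 14(14+1)/2 = 105 and rank 14/2 = 7. In the classification of classical Lie algebras, the symplectic algebra sp(2n) has type C_n; here n = 7, so the Dynkin diagram is a chain of 7 nodes with a double edge at one end; the terminal node there is the unique long simple root (C_7). Hence the type is C_7.

C_7 (sp(14))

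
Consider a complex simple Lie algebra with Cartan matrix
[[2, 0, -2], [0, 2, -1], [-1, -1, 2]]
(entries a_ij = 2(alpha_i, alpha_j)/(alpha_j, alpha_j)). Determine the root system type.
C_3 (sp(6))

The matrix has rank 3 with 2's on the diagonal. Reading the off-diagonal entries as Dynkin edges (a single edge where a_ij = a_ji = -1; a double or triple edge where a_ij * a_ji = 2 or 3), the diagram is a chain of 3 nodes with a double edge at one end; the terminal node there is the unique long simple root (C_3). One simple-root ordering that puts it in standard form is (alpha_2, alpha_3, alpha_1). So the algebra is type C_3, i.e. sp(6).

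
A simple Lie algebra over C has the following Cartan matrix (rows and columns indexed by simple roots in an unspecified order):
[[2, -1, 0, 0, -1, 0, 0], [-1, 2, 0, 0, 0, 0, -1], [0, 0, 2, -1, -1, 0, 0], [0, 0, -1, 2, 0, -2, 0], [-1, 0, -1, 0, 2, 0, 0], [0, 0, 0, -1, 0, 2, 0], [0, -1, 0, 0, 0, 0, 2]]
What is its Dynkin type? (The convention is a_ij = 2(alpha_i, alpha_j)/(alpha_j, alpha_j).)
The matrix has rank 7 with 2's on the diagonal. Reading the off-diagonal entries as Dynkin edges (a single edge where a_ij = a_ji = -1; a double or triple edge where a_ij * a_ji = 2 or 3), the diagram is a chain of 7 nodes with a double edge at one end; the terminal node there is the unique short simple root (B_7). One simple-root ordering that puts it in standard form is (alpha_7, alpha_2, alpha_1, alpha_5, alpha_3, alpha_4, alpha_6). So the algebra is type B_7, i.e. so(15).

type B_7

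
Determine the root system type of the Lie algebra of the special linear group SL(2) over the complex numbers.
A_1

This is sl(2), which has dimension 2^2 - 1 = 3 and rank 2 - 1 = 1 (a Cartan subalgebra is the diagonal traceless matrices). In the classification of classical Lie algebras, the special linear algebra sl(n+1) has type A_n; here n = 1, so the Dynkin diagram is a chain of 1 nodes with single edges (A_1). Hence the type is A_1.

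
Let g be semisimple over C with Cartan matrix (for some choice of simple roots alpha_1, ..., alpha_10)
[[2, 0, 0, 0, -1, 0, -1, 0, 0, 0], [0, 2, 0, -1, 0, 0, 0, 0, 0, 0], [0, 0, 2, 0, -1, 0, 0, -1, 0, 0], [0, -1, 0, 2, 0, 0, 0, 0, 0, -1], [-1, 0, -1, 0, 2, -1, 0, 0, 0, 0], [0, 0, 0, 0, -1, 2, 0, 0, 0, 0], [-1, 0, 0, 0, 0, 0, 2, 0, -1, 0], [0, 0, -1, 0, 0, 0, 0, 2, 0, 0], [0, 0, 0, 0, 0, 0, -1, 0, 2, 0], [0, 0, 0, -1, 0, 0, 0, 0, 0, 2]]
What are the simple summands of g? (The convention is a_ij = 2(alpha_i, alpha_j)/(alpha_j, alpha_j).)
The diagram associated to this matrix has two connected components: the simple roots {alpha_2, alpha_4, alpha_10} form a chain of 3 nodes with single edges (A_3), and {alpha_1, alpha_3, alpha_5, alpha_6, alpha_7, alpha_8, alpha_9} form a chain of 6 nodes with one extra node attached to the third node from one end (E_7). A semisimple Lie algebra decomposes uniquely as the direct sum of simple ideals, one per connected component of its Dynkin diagram, so g ≅ A_3 ⊕ E_7 (dimension 15 + 133 = 148).

type A_3 + type E_7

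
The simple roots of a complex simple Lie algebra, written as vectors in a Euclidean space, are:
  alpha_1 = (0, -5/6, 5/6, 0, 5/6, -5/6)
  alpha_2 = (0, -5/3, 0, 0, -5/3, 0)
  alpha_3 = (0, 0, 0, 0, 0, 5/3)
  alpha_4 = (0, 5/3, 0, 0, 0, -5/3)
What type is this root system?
Compute the Cartan integers a_ij = 2(alpha_i, alpha_j)/(alpha_j, alpha_j); the resulting 4x4 Cartan matrix is
[[2, 0, -1, 0], [0, 2, 0, -1], [-1, 0, 2, -1], [0, -1, -2, 2]].
The roots have two lengths (squared-length ratio 2:1); the short ones are alpha_{1,3}. The associated Dynkin diagram is a chain of 4 nodes with a double edge between the middle two (F_4), so the type is F_4.

F_4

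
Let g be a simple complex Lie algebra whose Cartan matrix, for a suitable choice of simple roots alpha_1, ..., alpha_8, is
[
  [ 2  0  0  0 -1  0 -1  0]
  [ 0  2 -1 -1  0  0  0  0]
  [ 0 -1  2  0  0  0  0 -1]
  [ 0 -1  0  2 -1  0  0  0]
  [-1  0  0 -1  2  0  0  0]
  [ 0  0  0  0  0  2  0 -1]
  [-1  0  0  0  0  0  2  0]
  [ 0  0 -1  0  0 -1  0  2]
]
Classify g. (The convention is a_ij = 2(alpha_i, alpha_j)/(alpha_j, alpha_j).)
A_8 (sl(9))

The matrix has rank 8 with 2's on the diagonal. Reading the off-diagonal entries as Dynkin edges (a single edge where a_ij = a_ji = -1; a double or triple edge where a_ij * a_ji = 2 or 3), the diagram is a chain of 8 nodes with single edges (A_8). One simple-root ordering that puts it in standard form is (alpha_6, alpha_8, alpha_3, alpha_2, alpha_4, alpha_5, alpha_1, alpha_7). So the algebra is type A_8, i.e. sl(9).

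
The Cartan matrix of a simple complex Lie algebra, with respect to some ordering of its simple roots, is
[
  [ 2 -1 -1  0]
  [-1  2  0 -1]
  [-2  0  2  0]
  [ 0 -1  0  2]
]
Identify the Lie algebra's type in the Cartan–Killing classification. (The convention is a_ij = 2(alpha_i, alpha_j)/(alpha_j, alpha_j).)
C_4

The matrix has rank 4 with 2's on the diagonal. Reading the off-diagonal entries as Dynkin edges (a single edge where a_ij = a_ji = -1; a double or triple edge where a_ij * a_ji = 2 or 3), the diagram is a chain of 4 nodes with a double edge at one end; the terminal node there is the unique long simple root (C_4). One simple-root ordering that puts it in standard form is (alpha_4, alpha_2, alpha_1, alpha_3). So the algebra is type C_4, i.e. sp(8).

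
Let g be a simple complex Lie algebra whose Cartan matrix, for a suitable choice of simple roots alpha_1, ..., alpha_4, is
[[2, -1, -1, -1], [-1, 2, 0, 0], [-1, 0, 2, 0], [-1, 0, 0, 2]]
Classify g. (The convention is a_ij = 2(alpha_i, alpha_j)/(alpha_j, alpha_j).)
D_4

The matrix has rank 4 with 2's on the diagonal. Reading the off-diagonal entries as Dynkin edges (a single edge where a_ij = a_ji = -1; a double or triple edge where a_ij * a_ji = 2 or 3), the diagram is a chain of 2 nodes with a fork of two nodes at one end (D_4). One simple-root ordering that puts it in standard form is (alpha_3, alpha_1, alpha_2, alpha_4). So the algebra is type D_4, i.e. so(8).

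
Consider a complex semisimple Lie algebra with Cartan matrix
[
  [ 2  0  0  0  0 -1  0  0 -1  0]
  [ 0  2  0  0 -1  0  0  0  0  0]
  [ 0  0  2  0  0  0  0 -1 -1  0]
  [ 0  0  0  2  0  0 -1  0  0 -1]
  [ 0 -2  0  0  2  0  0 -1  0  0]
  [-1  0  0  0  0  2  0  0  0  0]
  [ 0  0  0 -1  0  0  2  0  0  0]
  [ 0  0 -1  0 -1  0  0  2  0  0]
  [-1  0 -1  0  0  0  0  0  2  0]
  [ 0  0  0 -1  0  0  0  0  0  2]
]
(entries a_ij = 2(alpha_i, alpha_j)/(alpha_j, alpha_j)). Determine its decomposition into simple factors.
The diagram associated to this matrix has two connected components: the simple roots {alpha_4, alpha_7, alpha_10} form a chain of 3 nodes with single edges (A_3), and {alpha_1, alpha_2, alpha_3, alpha_5, alpha_6, alpha_8, alpha_9} form a chain of 7 nodes with a double edge at one end; the terminal node there is the unique short simple root (B_7). A semisimple Lie algebra decomposes uniquely as the direct sum of simple ideals, one per connected component of its Dynkin diagram, so g ≅ A_3 ⊕ B_7 (dimension 15 + 105 = 120).

A_3 + B_7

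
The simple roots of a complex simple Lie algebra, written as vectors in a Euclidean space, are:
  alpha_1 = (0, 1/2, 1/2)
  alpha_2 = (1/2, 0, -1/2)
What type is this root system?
A2

Compute the Cartan integers a_ij = 2(alpha_i, alpha_j)/(alpha_j, alpha_j); the resulting 2x2 Cartan matrix is
[[2, -1], [-1, 2]].
All simple roots have the same length, so the diagram is simply laced. The associated Dynkin diagram is a chain of 2 nodes with single edges (A_2), so the type is A_2 (the algebra sl(3)).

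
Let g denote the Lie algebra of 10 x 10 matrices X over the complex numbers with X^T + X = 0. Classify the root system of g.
D5

This is so(10) with 10 even, which has dimension 10(10-1)/2 = 45 and rank 10/2 = 5. In the classification of classical Lie algebras, the orthogonal algebra so(2n) in an even number of variables has type D_n; here n = 5, so the Dynkin diagram is a chain of 3 nodes with a fork of two nodes at one end (D_5). Hence the type is D_5.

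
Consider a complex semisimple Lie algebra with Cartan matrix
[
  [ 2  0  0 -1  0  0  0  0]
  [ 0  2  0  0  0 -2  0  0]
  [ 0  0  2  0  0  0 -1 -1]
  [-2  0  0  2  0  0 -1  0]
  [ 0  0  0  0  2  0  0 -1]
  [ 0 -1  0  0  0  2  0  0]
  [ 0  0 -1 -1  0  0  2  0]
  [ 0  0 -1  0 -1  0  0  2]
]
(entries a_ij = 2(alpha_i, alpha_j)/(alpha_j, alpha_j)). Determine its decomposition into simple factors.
The diagram associated to this matrix has two connected components: the simple roots {alpha_2, alpha_6} form a chain of 2 nodes with a double edge at one end; the terminal node there is the unique short simple root (B_2), and {alpha_1, alpha_3, alpha_4, alpha_5, alpha_7, alpha_8} form a chain of 6 nodes with a double edge at one end; the terminal node there is the unique short simple root (B_6). A semisimple Lie algebra decomposes uniquely as the direct sum of simple ideals, one per connected component of its Dynkin diagram, so g ≅ B_2 ⊕ B_6 (dimension 10 + 78 = 88).

B_2 ⊕ B_6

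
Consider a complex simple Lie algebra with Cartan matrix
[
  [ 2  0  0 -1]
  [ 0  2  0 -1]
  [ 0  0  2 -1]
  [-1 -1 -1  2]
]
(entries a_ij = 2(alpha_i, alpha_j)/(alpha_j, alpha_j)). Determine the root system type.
The matrix has rank 4 with 2's on the diagonal. Reading the off-diagonal entries as Dynkin edges (a single edge where a_ij = a_ji = -1; a double or triple edge where a_ij * a_ji = 2 or 3), the diagram is a chain of 2 nodes with a fork of two nodes at one end (D_4). One simple-root ordering that puts it in standard form is (alpha_2, alpha_4, alpha_3, alpha_1). So the algebra is type D_4, i.e. so(8).

D_4 (so(8))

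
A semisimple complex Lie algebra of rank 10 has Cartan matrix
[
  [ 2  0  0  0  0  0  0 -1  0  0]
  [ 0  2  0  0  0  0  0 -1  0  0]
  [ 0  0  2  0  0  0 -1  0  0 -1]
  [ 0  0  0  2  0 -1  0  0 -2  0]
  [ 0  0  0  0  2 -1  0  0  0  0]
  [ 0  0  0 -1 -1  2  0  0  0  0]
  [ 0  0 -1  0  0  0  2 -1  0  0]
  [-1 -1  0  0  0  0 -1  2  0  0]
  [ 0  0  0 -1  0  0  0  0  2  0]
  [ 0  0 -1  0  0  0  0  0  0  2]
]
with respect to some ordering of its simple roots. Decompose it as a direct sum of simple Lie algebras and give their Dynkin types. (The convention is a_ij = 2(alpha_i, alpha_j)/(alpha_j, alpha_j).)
The diagram associated to this matrix has two connected components: the simple roots {alpha_4, alpha_5, alpha_6, alpha_9} form a chain of 4 nodes with a double edge at one end; the terminal node there is the unique short simple root (B_4), and {alpha_1, alpha_2, alpha_3, alpha_7, alpha_8, alpha_10} form a chain of 4 nodes with a fork of two nodes at one end (D_6). A semisimple Lie algebra decomposes uniquely as the direct sum of simple ideals, one per connected component of its Dynkin diagram, so g ≅ B_4 ⊕ D_6 (dimension 36 + 66 = 102).

B_4 (so(9)) ⊕ D_6 (so(12))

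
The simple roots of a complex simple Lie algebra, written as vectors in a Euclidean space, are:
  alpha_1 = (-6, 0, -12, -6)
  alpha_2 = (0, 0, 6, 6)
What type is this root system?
Compute the Cartan integers a_ij = 2(alpha_i, alpha_j)/(alpha_j, alpha_j); the resulting 2x2 Cartan matrix is
[[2, -3], [-1, 2]].
The roots have two lengths (squared-length ratio 3:1); the short ones are alpha_{2}. The associated Dynkin diagram is two nodes joined by a triple edge (G_2), so the type is G_2.

G_2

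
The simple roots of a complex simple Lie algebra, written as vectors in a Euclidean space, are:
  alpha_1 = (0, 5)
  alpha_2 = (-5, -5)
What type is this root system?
B2

Compute the Cartan integers a_ij = 2(alpha_i, alpha_j)/(alpha_j, alpha_j); the resulting 2x2 Cartan matrix is
[[2, -1], [-2, 2]].
The roots have two lengths (squared-length ratio 2:1); the short ones are alpha_{1}. The associated Dynkin diagram is a chain of 2 nodes with a double edge at one end; the terminal node there is the unique short simple root (B_2), so the type is B_2 (the algebra so(5)).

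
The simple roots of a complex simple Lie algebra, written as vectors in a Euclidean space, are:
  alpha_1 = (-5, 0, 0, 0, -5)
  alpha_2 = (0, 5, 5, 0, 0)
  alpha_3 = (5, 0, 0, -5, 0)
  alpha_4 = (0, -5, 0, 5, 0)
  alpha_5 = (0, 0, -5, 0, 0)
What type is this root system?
Compute the Cartan integers a_ij = 2(alpha_i, alpha_j)/(alpha_j, alpha_j); the resulting 5x5 Cartan matrix is
[[2, 0, -1, 0, 0], [0, 2, 0, -1, -2], [-1, 0, 2, -1, 0], [0, -1, -1, 2, 0], [0, -1, 0, 0, 2]].
The roots have two lengths (squared-length ratio 2:1); the short ones are alpha_{5}. The associated Dynkin diagram is a chain of 5 nodes with a double edge at one end; the terminal node there is the unique short simple root (B_5), so the type is B_5 (the algebra so(11)).

B5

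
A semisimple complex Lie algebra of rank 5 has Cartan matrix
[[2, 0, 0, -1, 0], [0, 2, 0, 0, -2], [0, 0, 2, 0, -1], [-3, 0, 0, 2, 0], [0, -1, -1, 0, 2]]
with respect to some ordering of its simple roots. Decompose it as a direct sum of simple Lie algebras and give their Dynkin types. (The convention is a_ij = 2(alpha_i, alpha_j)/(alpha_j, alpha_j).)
The diagram associated to this matrix has two connected components: the simple roots {alpha_2, alpha_3, alpha_5} form a chain of 3 nodes with a double edge at one end; the terminal node there is the unique long simple root (C_3), and {alpha_1, alpha_4} form two nodes joined by a triple edge (G_2). A semisimple Lie algebra decomposes uniquely as the direct sum of simple ideals, one per connected component of its Dynkin diagram, so g ≅ C_3 ⊕ G_2 (dimension 21 + 14 = 35).

C3 ⊕ G2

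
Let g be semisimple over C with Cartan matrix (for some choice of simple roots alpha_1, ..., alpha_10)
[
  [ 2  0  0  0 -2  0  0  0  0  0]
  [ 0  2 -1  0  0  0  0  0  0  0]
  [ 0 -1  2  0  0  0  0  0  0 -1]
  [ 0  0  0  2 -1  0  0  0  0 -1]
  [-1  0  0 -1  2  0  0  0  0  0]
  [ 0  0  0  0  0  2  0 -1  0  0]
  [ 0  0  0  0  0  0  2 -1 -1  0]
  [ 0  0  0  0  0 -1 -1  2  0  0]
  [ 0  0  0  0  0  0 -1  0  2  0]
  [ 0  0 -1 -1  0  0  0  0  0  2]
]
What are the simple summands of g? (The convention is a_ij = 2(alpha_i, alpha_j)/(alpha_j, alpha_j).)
The diagram associated to this matrix has two connected components: the simple roots {alpha_6, alpha_7, alpha_8, alpha_9} form a chain of 4 nodes with single edges (A_4), and {alpha_1, alpha_2, alpha_3, alpha_4, alpha_5, alpha_10} form a chain of 6 nodes with a double edge at one end; the terminal node there is the unique long simple root (C_6). A semisimple Lie algebra decomposes uniquely as the direct sum of simple ideals, one per connected component of its Dynkin diagram, so g ≅ A_4 ⊕ C_6 (dimension 24 + 78 = 102).

A_4 ⊕ C_6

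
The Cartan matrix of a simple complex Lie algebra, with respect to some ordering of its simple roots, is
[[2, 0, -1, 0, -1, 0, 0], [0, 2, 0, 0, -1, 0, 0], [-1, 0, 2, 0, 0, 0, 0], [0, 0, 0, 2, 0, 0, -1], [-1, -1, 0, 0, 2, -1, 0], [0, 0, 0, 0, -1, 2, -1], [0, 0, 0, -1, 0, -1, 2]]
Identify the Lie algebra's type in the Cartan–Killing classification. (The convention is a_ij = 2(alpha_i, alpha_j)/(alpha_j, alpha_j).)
The matrix has rank 7 with 2's on the diagonal. Reading the off-diagonal entries as Dynkin edges (a single edge where a_ij = a_ji = -1; a double or triple edge where a_ij * a_ji = 2 or 3), the diagram is a chain of 6 nodes with one extra node attached to the third node from one end (E_7). One simple-root ordering that puts it in standard form is (alpha_3, alpha_2, alpha_1, alpha_5, alpha_6, alpha_7, alpha_4). So the algebra is type E_7.

type E_7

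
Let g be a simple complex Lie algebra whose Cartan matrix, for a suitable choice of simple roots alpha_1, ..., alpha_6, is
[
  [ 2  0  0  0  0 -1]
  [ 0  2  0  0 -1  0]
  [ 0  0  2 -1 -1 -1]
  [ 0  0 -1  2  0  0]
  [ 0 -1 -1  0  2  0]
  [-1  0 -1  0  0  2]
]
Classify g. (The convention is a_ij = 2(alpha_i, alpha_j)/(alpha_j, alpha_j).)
The matrix has rank 6 with 2's on the diagonal. Reading the off-diagonal entries as Dynkin edges (a single edge where a_ij = a_ji = -1; a double or triple edge where a_ij * a_ji = 2 or 3), the diagram is a chain of 5 nodes with one extra node attached to the third node from one end (E_6). One simple-root ordering that puts it in standard form is (alpha_1, alpha_4, alpha_6, alpha_3, alpha_5, alpha_2). So the algebra is type E_6.

E_6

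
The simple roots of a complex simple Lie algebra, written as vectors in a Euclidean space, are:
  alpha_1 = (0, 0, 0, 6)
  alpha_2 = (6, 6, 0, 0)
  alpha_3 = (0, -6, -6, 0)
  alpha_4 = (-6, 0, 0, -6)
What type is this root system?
B4

Compute the Cartan integers a_ij = 2(alpha_i, alpha_j)/(alpha_j, alpha_j); the resulting 4x4 Cartan matrix is
[[2, 0, 0, -1], [0, 2, -1, -1], [0, -1, 2, 0], [-2, -1, 0, 2]].
The roots have two lengths (squared-length ratio 2:1); the short ones are alpha_{1}. The associated Dynkin diagram is a chain of 4 nodes with a double edge at one end; the terminal node there is the unique short simple root (B_4), so the type is B_4 (the algebra so(9)).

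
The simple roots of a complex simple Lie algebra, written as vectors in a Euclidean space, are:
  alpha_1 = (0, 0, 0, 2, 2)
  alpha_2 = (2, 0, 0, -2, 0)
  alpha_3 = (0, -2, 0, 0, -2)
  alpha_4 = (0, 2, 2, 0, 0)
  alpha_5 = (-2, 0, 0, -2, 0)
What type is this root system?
Compute the Cartan integers a_ij = 2(alpha_i, alpha_j)/(alpha_j, alpha_j); the resulting 5x5 Cartan matrix is
[[2, -1, -1, 0, -1], [-1, 2, 0, 0, 0], [-1, 0, 2, -1, 0], [0, 0, -1, 2, 0], [-1, 0, 0, 0, 2]].
All simple roots have the same length, so the diagram is simply laced. The associated Dynkin diagram is a chain of 3 nodes with a fork of two nodes at one end (D_5), so the type is D_5 (the algebra so(10)).

type D_5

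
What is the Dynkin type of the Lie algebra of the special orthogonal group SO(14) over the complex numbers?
This is so(14) with 14 even, which has dimension 14(14-1)/2 = 91 and rank 14/2 = 7. In the classification of classical Lie algebras, the orthogonal algebra so(2n) in an even number of variables has type D_n; here n = 7, so the Dynkin diagram is a chain of 5 nodes with a fork of two nodes at one end (D_7). Hence the type is D_7.

D_7 (so(14))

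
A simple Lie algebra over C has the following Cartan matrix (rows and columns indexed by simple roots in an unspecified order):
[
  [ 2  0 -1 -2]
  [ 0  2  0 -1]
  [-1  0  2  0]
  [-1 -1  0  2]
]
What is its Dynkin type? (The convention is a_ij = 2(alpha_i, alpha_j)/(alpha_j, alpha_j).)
F_4

The matrix has rank 4 with 2's on the diagonal. Reading the off-diagonal entries as Dynkin edges (a single edge where a_ij = a_ji = -1; a double or triple edge where a_ij * a_ji = 2 or 3), the diagram is a chain of 4 nodes with a double edge between the middle two (F_4). One simple-root ordering that puts it in standard form is (alpha_3, alpha_1, alpha_4, alpha_2). So the algebra is type F_4.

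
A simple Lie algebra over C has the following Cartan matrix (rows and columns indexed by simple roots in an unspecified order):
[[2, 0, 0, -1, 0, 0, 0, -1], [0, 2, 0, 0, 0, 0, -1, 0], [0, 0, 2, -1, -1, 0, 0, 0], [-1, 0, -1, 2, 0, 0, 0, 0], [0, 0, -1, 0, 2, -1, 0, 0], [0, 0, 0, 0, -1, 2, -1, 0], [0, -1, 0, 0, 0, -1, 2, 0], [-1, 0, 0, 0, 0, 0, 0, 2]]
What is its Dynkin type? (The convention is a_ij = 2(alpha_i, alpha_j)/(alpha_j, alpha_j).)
A8

The matrix has rank 8 with 2's on the diagonal. Reading the off-diagonal entries as Dynkin edges (a single edge where a_ij = a_ji = -1; a double or triple edge where a_ij * a_ji = 2 or 3), the diagram is a chain of 8 nodes with single edges (A_8). One simple-root ordering that puts it in standard form is (alpha_2, alpha_7, alpha_6, alpha_5, alpha_3, alpha_4, alpha_1, alpha_8). So the algebra is type A_8, i.e. sl(9).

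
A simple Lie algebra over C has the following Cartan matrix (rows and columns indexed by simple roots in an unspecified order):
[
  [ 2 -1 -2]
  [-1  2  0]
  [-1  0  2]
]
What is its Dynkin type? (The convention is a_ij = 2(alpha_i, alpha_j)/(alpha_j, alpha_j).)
The matrix has rank 3 with 2's on the diagonal. Reading the off-diagonal entries as Dynkin edges (a single edge where a_ij = a_ji = -1; a double or triple edge where a_ij * a_ji = 2 or 3), the diagram is a chain of 3 nodes with a double edge at one end; the terminal node there is the unique short simple root (B_3). One simple-root ordering that puts it in standard form is (alpha_2, alpha_1, alpha_3). So the algebra is type B_3, i.e. so(7).

B_3 (so(7))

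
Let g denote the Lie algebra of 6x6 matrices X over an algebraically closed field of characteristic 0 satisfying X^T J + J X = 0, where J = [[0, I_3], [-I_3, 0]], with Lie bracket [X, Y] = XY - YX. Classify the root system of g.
type C_3

This is sp(6), which has dimension 6(6+1)/2 = 21 and rank 6/2 = 3. In the classification of classical Lie algebras, the symplectic algebra sp(2n) has type C_n; here n = 3, so the Dynkin diagram is a chain of 3 nodes with a double edge at one end; the terminal node there is the unique long simple root (C_3). Hence the type is C_3.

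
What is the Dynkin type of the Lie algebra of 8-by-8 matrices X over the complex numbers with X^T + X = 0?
This is so(8) with 8 even, which has dimension 8(8-1)/2 = 28 and rank 8/2 = 4. In the classification of classical Lie algebras, the orthogonal algebra so(2n) in an even number of variables has type D_n; here n = 4, so the Dynkin diagram is a chain of 2 nodes with a fork of two nodes at one end (D_4). Hence the type is D_4.

D_4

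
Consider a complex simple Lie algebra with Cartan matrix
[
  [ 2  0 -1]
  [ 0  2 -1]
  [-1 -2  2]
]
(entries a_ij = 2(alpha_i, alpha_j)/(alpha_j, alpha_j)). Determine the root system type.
The matrix has rank 3 with 2's on the diagonal. Reading the off-diagonal entries as Dynkin edges (a single edge where a_ij = a_ji = -1; a double or triple edge where a_ij * a_ji = 2 or 3), the diagram is a chain of 3 nodes with a double edge at one end; the terminal node there is the unique short simple root (B_3). One simple-root ordering that puts it in standard form is (alpha_1, alpha_3, alpha_2). So the algebra is type B_3, i.e. so(7).

B3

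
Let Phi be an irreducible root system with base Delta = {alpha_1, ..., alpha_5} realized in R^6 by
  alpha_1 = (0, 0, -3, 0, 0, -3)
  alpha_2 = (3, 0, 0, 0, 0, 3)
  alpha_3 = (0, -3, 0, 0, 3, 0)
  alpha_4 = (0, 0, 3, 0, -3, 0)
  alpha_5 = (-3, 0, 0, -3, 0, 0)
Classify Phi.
type A_5

Compute the Cartan integers a_ij = 2(alpha_i, alpha_j)/(alpha_j, alpha_j); the resulting 5x5 Cartan matrix is
[[2, -1, 0, -1, 0], [-1, 2, 0, 0, -1], [0, 0, 2, -1, 0], [-1, 0, -1, 2, 0], [0, -1, 0, 0, 2]].
All simple roots have the same length, so the diagram is simply laced. The associated Dynkin diagram is a chain of 5 nodes with single edges (A_5), so the type is A_5 (the algebra sl(6)).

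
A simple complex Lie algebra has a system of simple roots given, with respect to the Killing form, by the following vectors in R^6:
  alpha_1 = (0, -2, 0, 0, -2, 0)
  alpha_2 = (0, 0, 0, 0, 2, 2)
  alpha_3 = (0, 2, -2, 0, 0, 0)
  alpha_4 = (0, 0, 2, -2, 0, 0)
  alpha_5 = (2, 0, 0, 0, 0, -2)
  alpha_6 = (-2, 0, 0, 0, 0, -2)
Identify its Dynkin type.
type D_6

Compute the Cartan integers a_ij = 2(alpha_i, alpha_j)/(alpha_j, alpha_j); the resulting 6x6 Cartan matrix is
[[2, -1, -1, 0, 0, 0], [-1, 2, 0, 0, -1, -1], [-1, 0, 2, -1, 0, 0], [0, 0, -1, 2, 0, 0], [0, -1, 0, 0, 2, 0], [0, -1, 0, 0, 0, 2]].
All simple roots have the same length, so the diagram is simply laced. The associated Dynkin diagram is a chain of 4 nodes with a fork of two nodes at one end (D_6), so the type is D_6 (the algebra so(12)).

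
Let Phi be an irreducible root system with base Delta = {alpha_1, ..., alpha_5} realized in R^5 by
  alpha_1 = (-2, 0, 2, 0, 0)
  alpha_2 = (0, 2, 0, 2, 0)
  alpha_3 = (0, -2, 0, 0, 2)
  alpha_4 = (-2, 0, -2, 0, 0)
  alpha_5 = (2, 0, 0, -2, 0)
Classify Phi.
Compute the Cartan integers a_ij = 2(alpha_i, alpha_j)/(alpha_j, alpha_j); the resulting 5x5 Cartan matrix is
[[2, 0, 0, 0, -1], [0, 2, -1, 0, -1], [0, -1, 2, 0, 0], [0, 0, 0, 2, -1], [-1, -1, 0, -1, 2]].
All simple roots have the same length, so the diagram is simply laced. The associated Dynkin diagram is a chain of 3 nodes with a fork of two nodes at one end (D_5), so the type is D_5 (the algebra so(10)).

D_5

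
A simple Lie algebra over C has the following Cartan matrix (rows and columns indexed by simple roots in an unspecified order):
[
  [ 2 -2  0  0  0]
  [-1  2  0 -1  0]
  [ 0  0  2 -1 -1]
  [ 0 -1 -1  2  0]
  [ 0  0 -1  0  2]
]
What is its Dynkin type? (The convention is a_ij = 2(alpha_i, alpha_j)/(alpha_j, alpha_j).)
type C_5

The matrix has rank 5 with 2's on the diagonal. Reading the off-diagonal entries as Dynkin edges (a single edge where a_ij = a_ji = -1; a double or triple edge where a_ij * a_ji = 2 or 3), the diagram is a chain of 5 nodes with a double edge at one end; the terminal node there is the unique long simple root (C_5). One simple-root ordering that puts it in standard form is (alpha_5, alpha_3, alpha_4, alpha_2, alpha_1). So the algebra is type C_5, i.e. sp(10).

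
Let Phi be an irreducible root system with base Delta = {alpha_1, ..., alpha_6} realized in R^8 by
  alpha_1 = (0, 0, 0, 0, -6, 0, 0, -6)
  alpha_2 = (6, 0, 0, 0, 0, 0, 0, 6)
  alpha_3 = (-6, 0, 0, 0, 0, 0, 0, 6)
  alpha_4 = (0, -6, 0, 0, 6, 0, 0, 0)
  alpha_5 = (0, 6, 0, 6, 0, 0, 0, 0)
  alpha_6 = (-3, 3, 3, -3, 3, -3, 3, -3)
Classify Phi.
E_6

Compute the Cartan integers a_ij = 2(alpha_i, alpha_j)/(alpha_j, alpha_j); the resulting 6x6 Cartan matrix is
[[2, -1, -1, -1, 0, 0], [-1, 2, 0, 0, 0, -1], [-1, 0, 2, 0, 0, 0], [-1, 0, 0, 2, -1, 0], [0, 0, 0, -1, 2, 0], [0, -1, 0, 0, 0, 2]].
All simple roots have the same length, so the diagram is simply laced. The associated Dynkin diagram is a chain of 5 nodes with one extra node attached to the third node from one end (E_6), so the type is E_6.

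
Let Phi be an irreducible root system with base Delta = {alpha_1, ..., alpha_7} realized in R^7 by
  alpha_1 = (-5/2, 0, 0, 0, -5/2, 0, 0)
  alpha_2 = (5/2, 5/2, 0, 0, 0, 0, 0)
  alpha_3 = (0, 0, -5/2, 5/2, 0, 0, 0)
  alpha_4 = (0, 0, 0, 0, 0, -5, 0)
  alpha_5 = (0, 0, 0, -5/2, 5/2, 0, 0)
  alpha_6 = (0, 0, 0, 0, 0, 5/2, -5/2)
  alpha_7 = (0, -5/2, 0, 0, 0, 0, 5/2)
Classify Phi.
Compute the Cartan integers a_ij = 2(alpha_i, alpha_j)/(alpha_j, alpha_j); the resulting 7x7 Cartan matrix is
[[2, -1, 0, 0, -1, 0, 0], [-1, 2, 0, 0, 0, 0, -1], [0, 0, 2, 0, -1, 0, 0], [0, 0, 0, 2, 0, -2, 0], [-1, 0, -1, 0, 2, 0, 0], [0, 0, 0, -1, 0, 2, -1], [0, -1, 0, 0, 0, -1, 2]].
The roots have two lengths (squared-length ratio 2:1); the short ones are alpha_{1,2,3,5,6,7}. The associated Dynkin diagram is a chain of 7 nodes with a double edge at one end; the terminal node there is the unique long simple root (C_7), so the type is C_7 (the algebra sp(14)).

type C_7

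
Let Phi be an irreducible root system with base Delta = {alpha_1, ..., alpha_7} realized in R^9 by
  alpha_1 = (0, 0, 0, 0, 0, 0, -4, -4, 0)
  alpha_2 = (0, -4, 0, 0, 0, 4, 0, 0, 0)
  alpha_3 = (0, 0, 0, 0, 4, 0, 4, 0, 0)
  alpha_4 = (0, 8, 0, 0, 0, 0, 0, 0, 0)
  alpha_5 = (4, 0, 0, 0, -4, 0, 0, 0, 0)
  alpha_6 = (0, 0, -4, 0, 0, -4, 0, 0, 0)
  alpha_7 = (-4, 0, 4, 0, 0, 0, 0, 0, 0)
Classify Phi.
Compute the Cartan integers a_ij = 2(alpha_i, alpha_j)/(alpha_j, alpha_j); the resulting 7x7 Cartan matrix is
[[2, 0, -1, 0, 0, 0, 0], [0, 2, 0, -1, 0, -1, 0], [-1, 0, 2, 0, -1, 0, 0], [0, -2, 0, 2, 0, 0, 0], [0, 0, -1, 0, 2, 0, -1], [0, -1, 0, 0, 0, 2, -1], [0, 0, 0, 0, -1, -1, 2]].
The roots have two lengths (squared-length ratio 2:1); the short ones are alpha_{1,2,3,5,6,7}. The associated Dynkin diagram is a chain of 7 nodes with a double edge at one end; the terminal node there is the unique long simple root (C_7), so the type is C_7 (the algebra sp(14)).

C_7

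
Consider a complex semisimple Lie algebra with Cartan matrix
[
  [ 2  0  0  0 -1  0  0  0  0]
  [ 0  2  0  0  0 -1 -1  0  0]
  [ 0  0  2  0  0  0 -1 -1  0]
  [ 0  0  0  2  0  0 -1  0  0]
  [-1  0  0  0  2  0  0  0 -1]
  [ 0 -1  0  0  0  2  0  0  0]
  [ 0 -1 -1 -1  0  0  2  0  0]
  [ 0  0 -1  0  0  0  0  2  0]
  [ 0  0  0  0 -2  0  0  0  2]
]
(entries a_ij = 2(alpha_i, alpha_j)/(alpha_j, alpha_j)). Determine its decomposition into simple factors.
type C_3 + type E_6

The diagram associated to this matrix has two connected components: the simple roots {alpha_1, alpha_5, alpha_9} form a chain of 3 nodes with a double edge at one end; the terminal node there is the unique long simple root (C_3), and {alpha_2, alpha_3, alpha_4, alpha_6, alpha_7, alpha_8} form a chain of 5 nodes with one extra node attached to the third node from one end (E_6). A semisimple Lie algebra decomposes uniquely as the direct sum of simple ideals, one per connected component of its Dynkin diagram, so g ≅ C_3 ⊕ E_6 (dimension 21 + 78 = 99).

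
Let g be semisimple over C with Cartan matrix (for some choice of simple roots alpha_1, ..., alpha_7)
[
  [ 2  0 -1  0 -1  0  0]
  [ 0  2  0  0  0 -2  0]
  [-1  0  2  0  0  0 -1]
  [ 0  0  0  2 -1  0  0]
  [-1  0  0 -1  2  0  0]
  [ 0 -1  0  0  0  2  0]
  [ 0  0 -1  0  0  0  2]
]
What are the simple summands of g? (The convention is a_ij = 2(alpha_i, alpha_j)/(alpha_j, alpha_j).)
The diagram associated to this matrix has two connected components: the simple roots {alpha_1, alpha_3, alpha_4, alpha_5, alpha_7} form a chain of 5 nodes with single edges (A_5), and {alpha_2, alpha_6} form a chain of 2 nodes with a double edge at one end; the terminal node there is the unique short simple root (B_2). A semisimple Lie algebra decomposes uniquely as the direct sum of simple ideals, one per connected component of its Dynkin diagram, so g ≅ A_5 ⊕ B_2 (dimension 35 + 10 = 45).

type A_5 ⊕ type B_2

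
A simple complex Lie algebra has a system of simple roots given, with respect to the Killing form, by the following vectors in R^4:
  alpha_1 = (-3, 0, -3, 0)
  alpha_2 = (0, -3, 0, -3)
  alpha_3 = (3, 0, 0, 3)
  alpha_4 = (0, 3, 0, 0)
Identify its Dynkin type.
B_4 (so(9))

Compute the Cartan integers a_ij = 2(alpha_i, alpha_j)/(alpha_j, alpha_j); the resulting 4x4 Cartan matrix is
[[2, 0, -1, 0], [0, 2, -1, -2], [-1, -1, 2, 0], [0, -1, 0, 2]].
The roots have two lengths (squared-length ratio 2:1); the short ones are alpha_{4}. The associated Dynkin diagram is a chain of 4 nodes with a double edge at one end; the terminal node there is the unique short simple root (B_4), so the type is B_4 (the algebra so(9)).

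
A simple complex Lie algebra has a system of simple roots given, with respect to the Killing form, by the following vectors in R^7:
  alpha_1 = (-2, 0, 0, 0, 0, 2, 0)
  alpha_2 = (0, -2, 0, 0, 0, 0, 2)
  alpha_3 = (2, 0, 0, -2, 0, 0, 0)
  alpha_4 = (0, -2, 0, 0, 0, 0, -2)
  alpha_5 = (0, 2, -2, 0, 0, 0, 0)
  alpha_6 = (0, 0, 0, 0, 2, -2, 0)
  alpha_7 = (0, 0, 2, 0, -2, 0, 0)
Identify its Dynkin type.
D7

Compute the Cartan integers a_ij = 2(alpha_i, alpha_j)/(alpha_j, alpha_j); the resulting 7x7 Cartan matrix is
[[2, 0, -1, 0, 0, -1, 0], [0, 2, 0, 0, -1, 0, 0], [-1, 0, 2, 0, 0, 0, 0], [0, 0, 0, 2, -1, 0, 0], [0, -1, 0, -1, 2, 0, -1], [-1, 0, 0, 0, 0, 2, -1], [0, 0, 0, 0, -1, -1, 2]].
All simple roots have the same length, so the diagram is simply laced. The associated Dynkin diagram is a chain of 5 nodes with a fork of two nodes at one end (D_7), so the type is D_7 (the algebra so(14)).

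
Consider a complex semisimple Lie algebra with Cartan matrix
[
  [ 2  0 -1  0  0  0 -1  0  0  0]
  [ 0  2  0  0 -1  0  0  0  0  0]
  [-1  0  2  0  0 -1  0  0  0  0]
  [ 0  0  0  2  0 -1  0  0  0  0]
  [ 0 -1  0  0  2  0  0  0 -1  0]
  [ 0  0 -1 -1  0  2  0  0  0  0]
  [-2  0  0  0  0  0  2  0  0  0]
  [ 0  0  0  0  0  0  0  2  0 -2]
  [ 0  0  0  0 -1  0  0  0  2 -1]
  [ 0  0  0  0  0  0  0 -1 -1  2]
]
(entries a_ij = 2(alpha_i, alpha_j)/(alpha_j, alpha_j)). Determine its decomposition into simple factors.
C_5 + C_5

The diagram associated to this matrix has two connected components: the simple roots {alpha_1, alpha_3, alpha_4, alpha_6, alpha_7} form a chain of 5 nodes with a double edge at one end; the terminal node there is the unique long simple root (C_5), and {alpha_2, alpha_5, alpha_8, alpha_9, alpha_10} form a chain of 5 nodes with a double edge at one end; the terminal node there is the unique long simple root (C_5). A semisimple Lie algebra decomposes uniquely as the direct sum of simple ideals, one per connected component of its Dynkin diagram, so g ≅ C_5 ⊕ C_5 (dimension 55 + 55 = 110).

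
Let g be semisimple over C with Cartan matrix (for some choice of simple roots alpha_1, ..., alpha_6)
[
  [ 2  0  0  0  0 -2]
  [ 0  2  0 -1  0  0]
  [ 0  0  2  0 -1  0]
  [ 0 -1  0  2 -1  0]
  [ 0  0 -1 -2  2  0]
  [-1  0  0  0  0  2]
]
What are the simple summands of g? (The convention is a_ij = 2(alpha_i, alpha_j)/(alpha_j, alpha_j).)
B_2 (so(5)) + F_4

The diagram associated to this matrix has two connected components: the simple roots {alpha_1, alpha_6} form a chain of 2 nodes with a double edge at one end; the terminal node there is the unique short simple root (B_2), and {alpha_2, alpha_3, alpha_4, alpha_5} form a chain of 4 nodes with a double edge between the middle two (F_4). A semisimple Lie algebra decomposes uniquely as the direct sum of simple ideals, one per connected component of its Dynkin diagram, so g ≅ B_2 ⊕ F_4 (dimension 10 + 52 = 62).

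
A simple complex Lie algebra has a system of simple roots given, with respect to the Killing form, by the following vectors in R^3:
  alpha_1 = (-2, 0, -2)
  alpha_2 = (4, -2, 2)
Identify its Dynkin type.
G_2

Compute the Cartan integers a_ij = 2(alpha_i, alpha_j)/(alpha_j, alpha_j); the resulting 2x2 Cartan matrix is
[[2, -1], [-3, 2]].
The roots have two lengths (squared-length ratio 3:1); the short ones are alpha_{1}. The associated Dynkin diagram is two nodes joined by a triple edge (G_2), so the type is G_2.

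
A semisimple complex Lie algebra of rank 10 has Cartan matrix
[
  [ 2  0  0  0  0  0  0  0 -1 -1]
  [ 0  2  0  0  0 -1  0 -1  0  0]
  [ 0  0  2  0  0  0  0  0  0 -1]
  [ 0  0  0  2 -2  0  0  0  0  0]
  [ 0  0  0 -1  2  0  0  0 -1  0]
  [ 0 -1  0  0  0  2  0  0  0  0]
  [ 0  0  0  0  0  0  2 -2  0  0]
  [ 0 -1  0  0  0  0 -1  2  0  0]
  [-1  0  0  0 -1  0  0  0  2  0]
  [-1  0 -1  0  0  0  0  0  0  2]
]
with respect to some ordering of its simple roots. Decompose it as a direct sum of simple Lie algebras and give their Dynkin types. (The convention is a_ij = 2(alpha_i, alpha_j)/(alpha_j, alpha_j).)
type C_4 ⊕ type C_6

The diagram associated to this matrix has two connected components: the simple roots {alpha_2, alpha_6, alpha_7, alpha_8} form a chain of 4 nodes with a double edge at one end; the terminal node there is the unique long simple root (C_4), and {alpha_1, alpha_3, alpha_4, alpha_5, alpha_9, alpha_10} form a chain of 6 nodes with a double edge at one end; the terminal node there is the unique long simple root (C_6). A semisimple Lie algebra decomposes uniquely as the direct sum of simple ideals, one per connected component of its Dynkin diagram, so g ≅ C_4 ⊕ C_6 (dimension 36 + 78 = 114).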